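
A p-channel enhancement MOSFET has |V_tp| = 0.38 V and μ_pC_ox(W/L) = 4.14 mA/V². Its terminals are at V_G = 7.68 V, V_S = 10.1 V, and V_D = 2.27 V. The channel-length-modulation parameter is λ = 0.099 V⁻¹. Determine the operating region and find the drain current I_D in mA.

Saturation; I_D = 15.3 mA

V_SG = V_S − V_G = 10.1 − 7.68 = 2.42 V; V_SD = V_S − V_D = 10.1 − 2.27 = 7.83 V.
V_ov = V_SG − |V_tp| = 2.42 − 0.38 = 2.04 V.
Since V_SD = 7.83 V ≥ V_ov = 2.04 V, the device is in saturation.
I_D = ½ k_p V_ov² (1 + λ V_SD) = 0.5 × 4.14 × 2.04² × (1 + 0.099 × 7.83) = 15.3 mA.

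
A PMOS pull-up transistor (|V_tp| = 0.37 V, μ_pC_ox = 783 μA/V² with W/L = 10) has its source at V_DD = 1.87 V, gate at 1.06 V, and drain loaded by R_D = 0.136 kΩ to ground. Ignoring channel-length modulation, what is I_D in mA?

I_D = 0.758 mA

V_SG = V_DD − V_G = 1.87 − 1.06 = 0.81 V, so V_ov = 0.81 − 0.37 = 0.44 V.
k_p = μ_pC_ox · (W/L) = 7.83 mA/V².
Assume saturation: I_D = ½ k_p V_ov² = 0.5 × 7.83 × 0.44² = 0.758 mA, giving V_SD = V_DD − I_D R_D = 1.87 − 0.758 × 0.136 = 1.77 V.
V_SD = 1.77 V ≥ V_ov = 0.44 V, confirming saturation.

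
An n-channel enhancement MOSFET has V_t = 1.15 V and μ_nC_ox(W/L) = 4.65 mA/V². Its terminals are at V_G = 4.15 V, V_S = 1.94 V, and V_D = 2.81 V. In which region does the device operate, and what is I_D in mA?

Triode; I_D = 2.53 mA

V_GS = V_G − V_S = 4.15 − 1.94 = 2.21 V; V_DS = V_D − V_S = 2.81 − 1.94 = 0.87 V.
V_ov = V_GS − V_t = 2.21 − 1.15 = 1.06 V.
Since V_DS = 0.87 V < V_ov = 1.06 V, the device is in the triode region.
I_D = k_n [V_ov · V_DS − ½ V_DS²] = 4.65 × [1.06 × 0.87 − 0.5 × 0.87²] = 2.53 mA.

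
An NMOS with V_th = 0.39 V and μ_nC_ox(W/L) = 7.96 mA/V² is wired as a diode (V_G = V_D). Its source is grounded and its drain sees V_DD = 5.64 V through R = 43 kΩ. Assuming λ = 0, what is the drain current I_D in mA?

With gate tied to drain, V_GS = V_DS ≥ V_GS − V_th, so the device is in saturation.
KCL at the drain: ½ k_n (V_GS − V_th)² = (V_DD − V_GS)/R.
Let x = V_GS − 0.39. Then 171 x² + x − 5.25 = 0, giving x = 0.172 V (positive root), so V_GS = 0.562 V.
I_D = (V_DD − V_GS)/R = (5.64 − 0.562) / 43 = 0.118 mA.

I_D = 0.118 mA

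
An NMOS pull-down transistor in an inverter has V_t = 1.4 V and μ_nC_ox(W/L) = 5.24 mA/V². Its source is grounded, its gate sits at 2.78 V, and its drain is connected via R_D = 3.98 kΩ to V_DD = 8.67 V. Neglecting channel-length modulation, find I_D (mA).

V_GS = V_G = 2.78 V, so V_ov = 2.78 − 1.4 = 1.38 V.
Assume saturation: I_D = ½ k_n V_ov² = 0.5 × 5.24 × 1.38² = 4.99 mA, giving V_DS = V_DD − I_D R_D = 8.67 − 4.99 × 3.98 = -11.2 V.
But -11.2 V < V_ov = 1.38 V, so the device is actually in triode.
In triode I_D = k_n[V_ov V_DS − ½ V_DS²] and I_D = (V_DD − V_DS)/R_D. Equating: 10.4 V_DS² − 29.78 V_DS + 8.67 = 0, giving V_DS = 0.329 V (the root below V_ov).
I_D = (8.67 − 0.329) / 3.98 = 2.1 mA.

I_D = 2.10 mA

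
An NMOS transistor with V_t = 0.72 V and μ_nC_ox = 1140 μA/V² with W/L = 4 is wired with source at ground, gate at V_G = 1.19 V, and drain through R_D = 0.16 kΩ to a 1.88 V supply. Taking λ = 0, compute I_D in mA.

V_GS = V_G = 1.19 V, so V_ov = 1.19 − 0.72 = 0.47 V.
k_n = μ_nC_ox · (W/L) = 4.56 mA/V².
Assume saturation: I_D = ½ k_n V_ov² = 0.5 × 4.56 × 0.47² = 0.504 mA, giving V_DS = V_DD − I_D R_D = 1.88 − 0.504 × 0.16 = 1.8 V.
V_DS = 1.8 V ≥ V_ov = 0.47 V, confirming saturation.

I_D = 0.504 mA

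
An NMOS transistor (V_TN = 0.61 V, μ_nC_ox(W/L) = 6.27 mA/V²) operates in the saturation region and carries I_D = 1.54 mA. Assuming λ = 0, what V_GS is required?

V_GS = 1.31 V

In saturation I_D = ½ k_n (V_GS − V_TN)², so V_GS − V_TN = √(2 I_D / k_n) = √(2 × 1.54 / 6.27) = 0.701 V.
V_GS = 0.61 + 0.701 = 1.31 V.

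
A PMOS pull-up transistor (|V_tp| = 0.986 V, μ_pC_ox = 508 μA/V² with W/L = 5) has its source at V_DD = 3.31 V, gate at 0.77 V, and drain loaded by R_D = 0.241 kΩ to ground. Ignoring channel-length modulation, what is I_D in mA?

V_SG = V_DD − V_G = 3.31 − 0.77 = 2.54 V, so V_ov = 2.54 − 0.986 = 1.55 V.
k_p = μ_pC_ox · (W/L) = 2.54 mA/V².
Assume saturation: I_D = ½ k_p V_ov² = 0.5 × 2.54 × 1.55² = 3.07 mA, giving V_SD = V_DD − I_D R_D = 3.31 − 3.07 × 0.241 = 2.57 V.
V_SD = 2.57 V ≥ V_ov = 1.55 V, confirming saturation.

I_D = 3.07 mA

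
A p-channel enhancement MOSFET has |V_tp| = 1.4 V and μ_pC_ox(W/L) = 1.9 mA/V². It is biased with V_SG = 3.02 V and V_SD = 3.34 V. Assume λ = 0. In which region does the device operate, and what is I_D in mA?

Saturation; I_D = 2.49 mA

V_ov = V_SG − |V_tp| = 3.02 − 1.4 = 1.62 V.
Since V_SD = 3.34 V ≥ V_ov = 1.62 V, the device is in saturation.
I_D = ½ k_p V_ov² = 0.5 × 1.9 × 1.62² = 2.49 mA.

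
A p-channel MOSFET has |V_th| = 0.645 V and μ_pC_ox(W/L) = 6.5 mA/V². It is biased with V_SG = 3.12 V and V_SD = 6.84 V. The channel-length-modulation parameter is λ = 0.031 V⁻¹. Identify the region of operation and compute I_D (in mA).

Saturation; I_D = 24.1 mA

V_ov = V_SG − |V_th| = 3.12 − 0.645 = 2.48 V.
Since V_SD = 6.84 V ≥ V_ov = 2.48 V, the device is in saturation.
I_D = ½ k_p V_ov² (1 + λ V_SD) = 0.5 × 6.5 × 2.48² × (1 + 0.031 × 6.84) = 24.1 mA.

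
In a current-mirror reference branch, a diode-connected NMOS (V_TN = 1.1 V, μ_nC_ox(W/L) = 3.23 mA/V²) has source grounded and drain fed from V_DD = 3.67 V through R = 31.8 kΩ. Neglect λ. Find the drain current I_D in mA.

With gate tied to drain, V_GS = V_DS ≥ V_GS − V_TN, so the device is in saturation.
KCL at the drain: ½ k_n (V_GS − V_TN)² = (V_DD − V_GS)/R.
Let x = V_GS − 1.1. Then 51.4 x² + x − 2.57 = 0, giving x = 0.214 V (positive root), so V_GS = 1.31 V.
I_D = (V_DD − V_GS)/R = (3.67 − 1.31) / 31.8 = 0.0741 mA.

I_D = 0.0741 mA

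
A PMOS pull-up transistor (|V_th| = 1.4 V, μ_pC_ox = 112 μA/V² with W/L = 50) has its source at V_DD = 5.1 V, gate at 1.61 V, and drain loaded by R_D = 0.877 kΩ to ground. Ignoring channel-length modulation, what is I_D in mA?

V_SG = V_DD − V_G = 5.1 − 1.61 = 3.49 V, so V_ov = 3.49 − 1.4 = 2.09 V.
k_p = μ_pC_ox · (W/L) = 5.6 mA/V².
Assume saturation: I_D = ½ k_p V_ov² = 0.5 × 5.6 × 2.09² = 12.2 mA, giving V_SD = V_DD − I_D R_D = 5.1 − 12.2 × 0.877 = -5.63 V.
But -5.63 V < V_ov = 2.09 V, so the device is actually in triode.
In triode I_D = k_p[V_ov V_SD − ½ V_SD²] and I_D = (V_DD − V_SD)/R_D. Equating: 2.46 V_SD² − 11.26 V_SD + 5.1 = 0, giving V_SD = 0.509 V (the root below V_ov).
I_D = (5.1 − 0.509) / 0.877 = 5.23 mA.

I_D = 5.23 mA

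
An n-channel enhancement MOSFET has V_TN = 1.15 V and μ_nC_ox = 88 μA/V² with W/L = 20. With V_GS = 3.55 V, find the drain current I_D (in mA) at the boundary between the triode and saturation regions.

At the boundary V_DS = V_ov = V_GS − V_TN = 3.55 − 1.15 = 2.4 V.
k_n = μ_nC_ox · (W/L) = 1.76 mA/V².
I_D = ½ k_n V_ov² = 0.5 × 1.76 × 2.4² = 5.07 mA.

I_D = 5.07 mA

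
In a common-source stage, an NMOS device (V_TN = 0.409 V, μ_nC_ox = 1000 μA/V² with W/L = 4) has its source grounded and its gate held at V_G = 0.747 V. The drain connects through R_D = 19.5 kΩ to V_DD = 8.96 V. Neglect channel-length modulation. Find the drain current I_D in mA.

I_D = 0.228 mA

V_GS = V_G = 0.747 V, so V_ov = 0.747 − 0.409 = 0.338 V.
k_n = μ_nC_ox · (W/L) = 4 mA/V².
Assume saturation: I_D = ½ k_n V_ov² = 0.5 × 4 × 0.338² = 0.228 mA, giving V_DS = V_DD − I_D R_D = 8.96 − 0.228 × 19.5 = 4.5 V.
V_DS = 4.5 V ≥ V_ov = 0.338 V, confirming saturation.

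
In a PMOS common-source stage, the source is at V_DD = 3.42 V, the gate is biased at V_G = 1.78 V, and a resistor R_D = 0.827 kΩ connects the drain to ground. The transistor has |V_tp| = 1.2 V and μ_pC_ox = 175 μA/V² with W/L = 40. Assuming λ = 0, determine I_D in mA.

V_SG = V_DD − V_G = 3.42 − 1.78 = 1.64 V, so V_ov = 1.64 − 1.2 = 0.44 V.
k_p = μ_pC_ox · (W/L) = 7 mA/V².
Assume saturation: I_D = ½ k_p V_ov² = 0.5 × 7 × 0.44² = 0.678 mA, giving V_SD = V_DD − I_D R_D = 3.42 − 0.678 × 0.827 = 2.86 V.
V_SD = 2.86 V ≥ V_ov = 0.44 V, confirming saturation.

I_D = 0.678 mA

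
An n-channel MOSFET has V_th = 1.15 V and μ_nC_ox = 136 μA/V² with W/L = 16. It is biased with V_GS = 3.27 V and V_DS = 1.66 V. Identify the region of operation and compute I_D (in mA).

Triode; I_D = 4.66 mA

k_n = μ_nC_ox · (W/L) = 2.176 mA/V².
V_ov = V_GS − V_th = 3.27 − 1.15 = 2.12 V.
Since V_DS = 1.66 V < V_ov = 2.12 V, the device is in the triode region.
I_D = k_n [V_ov · V_DS − ½ V_DS²] = 2.176 × [2.12 × 1.66 − 0.5 × 1.66²] = 4.66 mA.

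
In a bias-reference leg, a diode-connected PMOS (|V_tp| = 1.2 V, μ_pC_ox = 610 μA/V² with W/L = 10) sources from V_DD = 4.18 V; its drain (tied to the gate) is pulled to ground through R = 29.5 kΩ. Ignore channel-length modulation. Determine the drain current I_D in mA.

I_D = 0.0950 mA

With gate tied to drain, V_SG = V_SD ≥ V_SG − |V_tp|, so the device is in saturation.
k_p = μ_pC_ox · (W/L) = 6.1 mA/V².
KCL at the drain: ½ k_p (V_SG − |V_tp|)² = (V_DD − V_SG)/R.
Let x = V_SG − 1.2. Then 90 x² + x − 2.98 = 0, giving x = 0.177 V (positive root), so V_SG = 1.38 V.
I_D = (V_DD − V_SG)/R = (4.18 − 1.38) / 29.5 = 0.095 mA.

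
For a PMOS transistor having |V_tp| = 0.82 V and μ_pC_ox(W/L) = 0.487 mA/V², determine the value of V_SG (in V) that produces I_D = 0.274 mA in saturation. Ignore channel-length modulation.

In saturation I_D = ½ k_p (V_SG − |V_tp|)², so V_SG − |V_tp| = √(2 I_D / k_p) = √(2 × 0.274 / 0.487) = 1.06 V.
V_SG = 0.82 + 1.06 = 1.88 V.

V_SG = 1.88 V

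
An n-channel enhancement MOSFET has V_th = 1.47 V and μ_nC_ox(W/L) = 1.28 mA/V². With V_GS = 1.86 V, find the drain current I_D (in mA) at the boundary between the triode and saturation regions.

I_D = 0.0973 mA

At the boundary V_DS = V_ov = V_GS − V_th = 1.86 − 1.47 = 0.39 V.
I_D = ½ k_n V_ov² = 0.5 × 1.28 × 0.39² = 0.0973 mA.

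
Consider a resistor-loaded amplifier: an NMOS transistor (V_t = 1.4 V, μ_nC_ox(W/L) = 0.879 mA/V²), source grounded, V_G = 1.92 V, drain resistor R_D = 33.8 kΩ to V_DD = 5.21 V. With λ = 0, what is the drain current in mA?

V_GS = V_G = 1.92 V, so V_ov = 1.92 − 1.4 = 0.52 V.
Assume saturation: I_D = ½ k_n V_ov² = 0.5 × 0.879 × 0.52² = 0.119 mA, giving V_DS = V_DD − I_D R_D = 5.21 − 0.119 × 33.8 = 1.19 V.
V_DS = 1.19 V ≥ V_ov = 0.52 V, confirming saturation.

I_D = 0.119 mA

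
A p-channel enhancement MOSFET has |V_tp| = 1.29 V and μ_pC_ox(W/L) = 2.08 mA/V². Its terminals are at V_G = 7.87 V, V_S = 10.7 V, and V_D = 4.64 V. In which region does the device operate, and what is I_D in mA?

Saturation; I_D = 2.47 mA

V_SG = V_S − V_G = 10.7 − 7.87 = 2.83 V; V_SD = V_S − V_D = 10.7 − 4.64 = 6.06 V.
V_ov = V_SG − |V_tp| = 2.83 − 1.29 = 1.54 V.
Since V_SD = 6.06 V ≥ V_ov = 1.54 V, the device is in saturation.
I_D = ½ k_p V_ov² = 0.5 × 2.08 × 1.54² = 2.47 mA.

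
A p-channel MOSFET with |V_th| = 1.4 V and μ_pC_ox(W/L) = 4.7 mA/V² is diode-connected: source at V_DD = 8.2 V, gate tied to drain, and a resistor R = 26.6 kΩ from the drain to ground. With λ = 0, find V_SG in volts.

V_SG = 1.72 V

With gate tied to drain, V_SG = V_SD ≥ V_SG − |V_th|, so the device is in saturation.
KCL at the drain: ½ k_p (V_SG − |V_th|)² = (V_DD − V_SG)/R.
Let x = V_SG − 1.4. Then 62.5 x² + x − 6.8 = 0, giving x = 0.322 V (positive root), so V_SG = 1.72 V.
I_D = (V_DD − V_SG)/R = (8.2 − 1.72) / 26.6 = 0.244 mA.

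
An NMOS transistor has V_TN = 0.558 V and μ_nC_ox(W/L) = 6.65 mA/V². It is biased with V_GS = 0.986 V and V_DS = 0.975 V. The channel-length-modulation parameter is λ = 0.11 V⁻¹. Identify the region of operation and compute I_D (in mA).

V_ov = V_GS − V_TN = 0.986 − 0.558 = 0.428 V.
Since V_DS = 0.975 V ≥ V_ov = 0.428 V, the device is in saturation.
I_D = ½ k_n V_ov² (1 + λ V_DS) = 0.5 × 6.65 × 0.428² × (1 + 0.11 × 0.975) = 0.674 mA.

Saturation; I_D = 0.674 mA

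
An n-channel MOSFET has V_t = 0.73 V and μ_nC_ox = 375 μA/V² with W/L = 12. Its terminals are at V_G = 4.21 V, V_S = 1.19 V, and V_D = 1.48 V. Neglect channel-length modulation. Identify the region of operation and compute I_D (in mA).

V_GS = V_G − V_S = 4.21 − 1.19 = 3.02 V; V_DS = V_D − V_S = 1.48 − 1.19 = 0.29 V.
k_n = μ_nC_ox · (W/L) = 4.5 mA/V².
V_ov = V_GS − V_t = 3.02 − 0.73 = 2.29 V.
Since V_DS = 0.29 V < V_ov = 2.29 V, the device is in the triode region.
I_D = k_n [V_ov · V_DS − ½ V_DS²] = 4.5 × [2.29 × 0.29 − 0.5 × 0.29²] = 2.8 mA.

Triode; I_D = 2.80 mA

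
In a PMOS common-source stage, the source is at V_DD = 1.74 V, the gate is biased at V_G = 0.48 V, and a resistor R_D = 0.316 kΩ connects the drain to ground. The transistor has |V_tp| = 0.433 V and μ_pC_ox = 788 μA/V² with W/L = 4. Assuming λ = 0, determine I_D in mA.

V_SG = V_DD − V_G = 1.74 − 0.48 = 1.26 V, so V_ov = 1.26 − 0.433 = 0.827 V.
k_p = μ_pC_ox · (W/L) = 3.152 mA/V².
Assume saturation: I_D = ½ k_p V_ov² = 0.5 × 3.152 × 0.827² = 1.08 mA, giving V_SD = V_DD − I_D R_D = 1.74 − 1.08 × 0.316 = 1.4 V.
V_SD = 1.4 V ≥ V_ov = 0.827 V, confirming saturation.

I_D = 1.08 mA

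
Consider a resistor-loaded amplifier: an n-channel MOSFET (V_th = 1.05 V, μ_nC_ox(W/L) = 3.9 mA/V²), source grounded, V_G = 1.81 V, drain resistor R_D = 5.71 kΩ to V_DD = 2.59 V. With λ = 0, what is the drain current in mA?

I_D = 0.425 mA

V_GS = V_G = 1.81 V, so V_ov = 1.81 − 1.05 = 0.76 V.
Assume saturation: I_D = ½ k_n V_ov² = 0.5 × 3.9 × 0.76² = 1.13 mA, giving V_DS = V_DD − I_D R_D = 2.59 − 1.13 × 5.71 = -3.84 V.
But -3.84 V < V_ov = 0.76 V, so the device is actually in triode.
In triode I_D = k_n[V_ov V_DS − ½ V_DS²] and I_D = (V_DD − V_DS)/R_D. Equating: 11.1 V_DS² − 17.92 V_DS + 2.59 = 0, giving V_DS = 0.16 V (the root below V_ov).
I_D = (2.59 − 0.16) / 5.71 = 0.425 mA.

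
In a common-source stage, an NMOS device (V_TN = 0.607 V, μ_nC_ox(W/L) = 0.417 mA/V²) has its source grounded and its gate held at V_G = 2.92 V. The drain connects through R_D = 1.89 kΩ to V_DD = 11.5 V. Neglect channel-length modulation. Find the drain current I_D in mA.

V_GS = V_G = 2.92 V, so V_ov = 2.92 − 0.607 = 2.31 V.
Assume saturation: I_D = ½ k_n V_ov² = 0.5 × 0.417 × 2.31² = 1.12 mA, giving V_DS = V_DD − I_D R_D = 11.5 − 1.12 × 1.89 = 9.39 V.
V_DS = 9.39 V ≥ V_ov = 2.31 V, confirming saturation.

I_D = 1.12 mA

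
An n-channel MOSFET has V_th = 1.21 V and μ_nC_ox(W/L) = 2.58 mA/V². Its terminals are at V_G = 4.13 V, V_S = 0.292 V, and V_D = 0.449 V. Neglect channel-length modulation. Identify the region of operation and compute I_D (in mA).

V_GS = V_G − V_S = 4.13 − 0.292 = 3.84 V; V_DS = V_D − V_S = 0.449 − 0.292 = 0.157 V.
V_ov = V_GS − V_th = 3.84 − 1.21 = 2.63 V.
Since V_DS = 0.157 V < V_ov = 2.63 V, the device is in the triode region.
I_D = k_n [V_ov · V_DS − ½ V_DS²] = 2.58 × [2.63 × 0.157 − 0.5 × 0.157²] = 1.03 mA.

Triode; I_D = 1.03 mA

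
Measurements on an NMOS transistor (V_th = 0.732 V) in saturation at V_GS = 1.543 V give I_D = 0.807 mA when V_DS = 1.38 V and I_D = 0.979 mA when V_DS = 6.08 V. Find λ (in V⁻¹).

With V_GS fixed, I_D ∝ (1 + λ V_DS) in saturation, so I_D2/I_D1 = (1 + λ V_DS2)/(1 + λ V_DS1).
0.979/0.807 = 1.213 = (1 + 6.08 λ)/(1 + 1.38 λ).
Solving: λ (I_D1 V_DS2 − I_D2 V_DS1) = I_D2 − I_D1, so λ = (0.979 − 0.807) / (0.807 × 6.08 − 0.979 × 1.38) = 0.172 / 3.56 = 0.0484 V⁻¹.

λ = 0.0484 V⁻¹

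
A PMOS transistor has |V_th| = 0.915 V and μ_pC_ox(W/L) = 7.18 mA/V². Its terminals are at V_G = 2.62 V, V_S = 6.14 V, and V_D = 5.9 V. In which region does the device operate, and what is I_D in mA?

V_SG = V_S − V_G = 6.14 − 2.62 = 3.52 V; V_SD = V_S − V_D = 6.14 − 5.9 = 0.24 V.
V_ov = V_SG − |V_th| = 3.52 − 0.915 = 2.6 V.
Since V_SD = 0.24 V < V_ov = 2.6 V, the device is in the triode region.
I_D = k_p [V_ov · V_SD − ½ V_SD²] = 7.18 × [2.6 × 0.24 − 0.5 × 0.24²] = 4.28 mA.

Triode; I_D = 4.28 mA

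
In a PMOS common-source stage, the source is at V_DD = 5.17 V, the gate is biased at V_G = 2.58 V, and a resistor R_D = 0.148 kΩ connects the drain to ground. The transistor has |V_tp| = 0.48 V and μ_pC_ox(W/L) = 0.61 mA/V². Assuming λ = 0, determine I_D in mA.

I_D = 1.36 mA

V_SG = V_DD − V_G = 5.17 − 2.58 = 2.59 V, so V_ov = 2.59 − 0.48 = 2.11 V.
Assume saturation: I_D = ½ k_p V_ov² = 0.5 × 0.61 × 2.11² = 1.36 mA, giving V_SD = V_DD − I_D R_D = 5.17 − 1.36 × 0.148 = 4.97 V.
V_SD = 4.97 V ≥ V_ov = 2.11 V, confirming saturation.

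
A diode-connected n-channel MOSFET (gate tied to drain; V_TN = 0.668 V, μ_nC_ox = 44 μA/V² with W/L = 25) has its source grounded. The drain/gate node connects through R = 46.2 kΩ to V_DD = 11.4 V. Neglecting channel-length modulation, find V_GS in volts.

With gate tied to drain, V_GS = V_DS ≥ V_GS − V_TN, so the device is in saturation.
k_n = μ_nC_ox · (W/L) = 1.1 mA/V².
KCL at the drain: ½ k_n (V_GS − V_TN)² = (V_DD − V_GS)/R.
Let x = V_GS − 0.668. Then 25.4 x² + x − 10.73 = 0, giving x = 0.631 V (positive root), so V_GS = 1.3 V.
I_D = (V_DD − V_GS)/R = (11.4 − 1.3) / 46.2 = 0.219 mA.

V_GS = 1.30 V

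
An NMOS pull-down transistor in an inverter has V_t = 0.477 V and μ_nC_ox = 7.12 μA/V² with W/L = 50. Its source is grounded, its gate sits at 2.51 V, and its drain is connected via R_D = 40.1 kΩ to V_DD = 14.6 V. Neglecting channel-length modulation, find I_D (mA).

V_GS = V_G = 2.51 V, so V_ov = 2.51 − 0.477 = 2.03 V.
k_n = μ_nC_ox · (W/L) = 0.356 mA/V².
Assume saturation: I_D = ½ k_n V_ov² = 0.5 × 0.356 × 2.03² = 0.736 mA, giving V_DS = V_DD − I_D R_D = 14.6 − 0.736 × 40.1 = -14.9 V.
But -14.9 V < V_ov = 2.03 V, so the device is actually in triode.
In triode I_D = k_n[V_ov V_DS − ½ V_DS²] and I_D = (V_DD − V_DS)/R_D. Equating: 7.14 V_DS² − 30.02 V_DS + 14.6 = 0, giving V_DS = 0.561 V (the root below V_ov).
I_D = (14.6 − 0.561) / 40.1 = 0.35 mA.

I_D = 0.350 mA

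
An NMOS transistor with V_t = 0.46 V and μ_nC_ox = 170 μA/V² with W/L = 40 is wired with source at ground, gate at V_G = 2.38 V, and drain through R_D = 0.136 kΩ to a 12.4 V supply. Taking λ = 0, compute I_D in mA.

I_D = 12.5 mA

V_GS = V_G = 2.38 V, so V_ov = 2.38 − 0.46 = 1.92 V.
k_n = μ_nC_ox · (W/L) = 6.8 mA/V².
Assume saturation: I_D = ½ k_n V_ov² = 0.5 × 6.8 × 1.92² = 12.5 mA, giving V_DS = V_DD − I_D R_D = 12.4 − 12.5 × 0.136 = 10.7 V.
V_DS = 10.7 V ≥ V_ov = 1.92 V, confirming saturation.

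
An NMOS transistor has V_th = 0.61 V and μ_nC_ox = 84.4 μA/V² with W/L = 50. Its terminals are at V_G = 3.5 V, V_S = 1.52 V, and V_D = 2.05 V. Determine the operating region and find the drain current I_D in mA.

V_GS = V_G − V_S = 3.5 − 1.52 = 1.98 V; V_DS = V_D − V_S = 2.05 − 1.52 = 0.53 V.
k_n = μ_nC_ox · (W/L) = 4.22 mA/V².
V_ov = V_GS − V_th = 1.98 − 0.61 = 1.37 V.
Since V_DS = 0.53 V < V_ov = 1.37 V, the device is in the triode region.
I_D = k_n [V_ov · V_DS − ½ V_DS²] = 4.22 × [1.37 × 0.53 − 0.5 × 0.53²] = 2.47 mA.

Triode; I_D = 2.47 mA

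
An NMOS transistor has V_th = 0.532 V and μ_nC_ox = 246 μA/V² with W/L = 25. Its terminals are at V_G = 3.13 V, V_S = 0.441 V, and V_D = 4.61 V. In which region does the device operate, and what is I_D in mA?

V_GS = V_G − V_S = 3.13 − 0.441 = 2.69 V; V_DS = V_D − V_S = 4.61 − 0.441 = 4.17 V.
k_n = μ_nC_ox · (W/L) = 6.15 mA/V².
V_ov = V_GS − V_th = 2.69 − 0.532 = 2.16 V.
Since V_DS = 4.17 V ≥ V_ov = 2.16 V, the device is in saturation.
I_D = ½ k_n V_ov² = 0.5 × 6.15 × 2.16² = 14.3 mA.

Saturation; I_D = 14.3 mA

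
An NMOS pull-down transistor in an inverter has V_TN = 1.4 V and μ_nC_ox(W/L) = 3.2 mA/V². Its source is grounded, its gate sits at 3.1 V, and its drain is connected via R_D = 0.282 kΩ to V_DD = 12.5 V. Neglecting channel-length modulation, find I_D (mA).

I_D = 4.62 mA

V_GS = V_G = 3.1 V, so V_ov = 3.1 − 1.4 = 1.7 V.
Assume saturation: I_D = ½ k_n V_ov² = 0.5 × 3.2 × 1.7² = 4.62 mA, giving V_DS = V_DD − I_D R_D = 12.5 − 4.62 × 0.282 = 11.2 V.
V_DS = 11.2 V ≥ V_ov = 1.7 V, confirming saturation.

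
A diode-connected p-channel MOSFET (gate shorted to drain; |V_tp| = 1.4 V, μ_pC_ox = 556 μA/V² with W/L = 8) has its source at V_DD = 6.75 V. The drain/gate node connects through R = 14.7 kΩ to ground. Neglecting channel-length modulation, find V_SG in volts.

V_SG = 1.79 V

With gate tied to drain, V_SG = V_SD ≥ V_SG − |V_tp|, so the device is in saturation.
k_p = μ_pC_ox · (W/L) = 4.448 mA/V².
KCL at the drain: ½ k_p (V_SG − |V_tp|)² = (V_DD − V_SG)/R.
Let x = V_SG − 1.4. Then 32.7 x² + x − 5.35 = 0, giving x = 0.39 V (positive root), so V_SG = 1.79 V.
I_D = (V_DD − V_SG)/R = (6.75 − 1.79) / 14.7 = 0.337 mA.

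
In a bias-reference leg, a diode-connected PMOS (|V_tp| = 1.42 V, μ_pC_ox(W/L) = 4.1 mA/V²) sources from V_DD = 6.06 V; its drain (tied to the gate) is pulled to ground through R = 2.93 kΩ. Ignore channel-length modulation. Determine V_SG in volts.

With gate tied to drain, V_SG = V_SD ≥ V_SG − |V_tp|, so the device is in saturation.
KCL at the drain: ½ k_p (V_SG − |V_tp|)² = (V_DD − V_SG)/R.
Let x = V_SG − 1.42. Then 6.01 x² + x − 4.64 = 0, giving x = 0.8 V (positive root), so V_SG = 2.22 V.
I_D = (V_DD − V_SG)/R = (6.06 − 2.22) / 2.93 = 1.31 mA.

V_SG = 2.22 V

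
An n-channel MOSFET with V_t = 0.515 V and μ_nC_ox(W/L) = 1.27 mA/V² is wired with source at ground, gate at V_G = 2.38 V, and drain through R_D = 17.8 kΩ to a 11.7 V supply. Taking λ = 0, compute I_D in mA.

V_GS = V_G = 2.38 V, so V_ov = 2.38 − 0.515 = 1.86 V.
Assume saturation: I_D = ½ k_n V_ov² = 0.5 × 1.27 × 1.86² = 2.21 mA, giving V_DS = V_DD − I_D R_D = 11.7 − 2.21 × 17.8 = -27.6 V.
But -27.6 V < V_ov = 1.86 V, so the device is actually in triode.
In triode I_D = k_n[V_ov V_DS − ½ V_DS²] and I_D = (V_DD − V_DS)/R_D. Equating: 11.3 V_DS² − 43.16 V_DS + 11.7 = 0, giving V_DS = 0.294 V (the root below V_ov).
I_D = (11.7 − 0.294) / 17.8 = 0.641 mA.

I_D = 0.641 mA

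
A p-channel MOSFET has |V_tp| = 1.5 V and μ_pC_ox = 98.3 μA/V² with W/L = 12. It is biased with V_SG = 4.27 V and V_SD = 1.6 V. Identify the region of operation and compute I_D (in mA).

k_p = μ_pC_ox · (W/L) = 1.18 mA/V².
V_ov = V_SG − |V_tp| = 4.27 − 1.5 = 2.77 V.
Since V_SD = 1.6 V < V_ov = 2.77 V, the device is in the triode region.
I_D = k_p [V_ov · V_SD − ½ V_SD²] = 1.18 × [2.77 × 1.6 − 0.5 × 1.6²] = 3.72 mA.

Triode; I_D = 3.72 mA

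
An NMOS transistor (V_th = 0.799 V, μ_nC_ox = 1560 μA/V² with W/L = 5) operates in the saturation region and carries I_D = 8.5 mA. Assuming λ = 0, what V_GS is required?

V_GS = 2.28 V

k_n = μ_nC_ox · (W/L) = 7.8 mA/V².
In saturation I_D = ½ k_n (V_GS − V_th)², so V_GS − V_th = √(2 I_D / k_n) = √(2 × 8.5 / 7.8) = 1.48 V.
V_GS = 0.799 + 1.48 = 2.28 V.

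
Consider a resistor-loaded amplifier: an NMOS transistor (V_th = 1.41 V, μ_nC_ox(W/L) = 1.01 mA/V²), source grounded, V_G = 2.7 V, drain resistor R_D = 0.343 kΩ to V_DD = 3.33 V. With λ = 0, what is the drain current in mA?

I_D = 0.840 mA

V_GS = V_G = 2.7 V, so V_ov = 2.7 − 1.41 = 1.29 V.
Assume saturation: I_D = ½ k_n V_ov² = 0.5 × 1.01 × 1.29² = 0.84 mA, giving V_DS = V_DD − I_D R_D = 3.33 − 0.84 × 0.343 = 3.04 V.
V_DS = 3.04 V ≥ V_ov = 1.29 V, confirming saturation.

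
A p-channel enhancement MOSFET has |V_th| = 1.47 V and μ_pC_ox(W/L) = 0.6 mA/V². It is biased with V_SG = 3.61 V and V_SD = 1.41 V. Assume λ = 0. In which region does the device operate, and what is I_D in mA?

Triode; I_D = 1.21 mA

V_ov = V_SG − |V_th| = 3.61 − 1.47 = 2.14 V.
Since V_SD = 1.41 V < V_ov = 2.14 V, the device is in the triode region.
I_D = k_p [V_ov · V_SD − ½ V_SD²] = 0.6 × [2.14 × 1.41 − 0.5 × 1.41²] = 1.21 mA.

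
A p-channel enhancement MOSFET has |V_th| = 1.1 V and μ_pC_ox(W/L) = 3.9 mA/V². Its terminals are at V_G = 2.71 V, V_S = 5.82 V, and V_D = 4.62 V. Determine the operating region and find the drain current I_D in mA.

V_SG = V_S − V_G = 5.82 − 2.71 = 3.11 V; V_SD = V_S − V_D = 5.82 − 4.62 = 1.2 V.
V_ov = V_SG − |V_th| = 3.11 − 1.1 = 2.01 V.
Since V_SD = 1.2 V < V_ov = 2.01 V, the device is in the triode region.
I_D = k_p [V_ov · V_SD − ½ V_SD²] = 3.9 × [2.01 × 1.2 − 0.5 × 1.2²] = 6.6 mA.

Triode; I_D = 6.60 mA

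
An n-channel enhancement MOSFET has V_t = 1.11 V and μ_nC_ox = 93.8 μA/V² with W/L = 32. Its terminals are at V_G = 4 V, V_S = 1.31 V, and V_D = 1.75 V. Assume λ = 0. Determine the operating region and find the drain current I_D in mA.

V_GS = V_G − V_S = 4 − 1.31 = 2.69 V; V_DS = V_D − V_S = 1.75 − 1.31 = 0.44 V.
k_n = μ_nC_ox · (W/L) = 3.002 mA/V².
V_ov = V_GS − V_t = 2.69 − 1.11 = 1.58 V.
Since V_DS = 0.44 V < V_ov = 1.58 V, the device is in the triode region.
I_D = k_n [V_ov · V_DS − ½ V_DS²] = 3.002 × [1.58 × 0.44 − 0.5 × 0.44²] = 1.8 mA.

Triode; I_D = 1.80 mA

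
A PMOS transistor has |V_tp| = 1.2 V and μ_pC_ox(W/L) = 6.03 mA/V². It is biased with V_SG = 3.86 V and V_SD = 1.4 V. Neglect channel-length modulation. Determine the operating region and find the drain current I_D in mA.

Triode; I_D = 16.5 mA

V_ov = V_SG − |V_tp| = 3.86 − 1.2 = 2.66 V.
Since V_SD = 1.4 V < V_ov = 2.66 V, the device is in the triode region.
I_D = k_p [V_ov · V_SD − ½ V_SD²] = 6.03 × [2.66 × 1.4 − 0.5 × 1.4²] = 16.5 mA.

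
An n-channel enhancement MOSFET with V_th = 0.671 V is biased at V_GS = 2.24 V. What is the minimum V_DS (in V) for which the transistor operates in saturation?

V_DS,sat = 1.57 V

The boundary between triode and saturation is V_DS = V_GS − V_th = V_ov.
V_ov = 2.24 − 0.671 = 1.57 V.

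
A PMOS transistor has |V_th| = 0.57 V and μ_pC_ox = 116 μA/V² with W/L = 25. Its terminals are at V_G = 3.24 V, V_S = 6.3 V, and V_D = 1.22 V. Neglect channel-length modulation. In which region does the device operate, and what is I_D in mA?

V_SG = V_S − V_G = 6.3 − 3.24 = 3.06 V; V_SD = V_S − V_D = 6.3 − 1.22 = 5.08 V.
k_p = μ_pC_ox · (W/L) = 2.9 mA/V².
V_ov = V_SG − |V_th| = 3.06 − 0.57 = 2.49 V.
Since V_SD = 5.08 V ≥ V_ov = 2.49 V, the device is in saturation.
I_D = ½ k_p V_ov² = 0.5 × 2.9 × 2.49² = 8.99 mA.

Saturation; I_D = 8.99 mA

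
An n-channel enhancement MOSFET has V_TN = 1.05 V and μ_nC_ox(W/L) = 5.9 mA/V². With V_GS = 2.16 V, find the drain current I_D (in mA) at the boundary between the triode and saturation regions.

At the boundary V_DS = V_ov = V_GS − V_TN = 2.16 − 1.05 = 1.11 V.
I_D = ½ k_n V_ov² = 0.5 × 5.9 × 1.11² = 3.63 mA.

I_D = 3.63 mA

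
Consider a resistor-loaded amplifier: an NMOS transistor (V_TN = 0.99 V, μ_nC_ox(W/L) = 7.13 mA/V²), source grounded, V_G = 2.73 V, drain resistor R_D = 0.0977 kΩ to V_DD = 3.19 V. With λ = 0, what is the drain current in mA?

V_GS = V_G = 2.73 V, so V_ov = 2.73 − 0.99 = 1.74 V.
Assume saturation: I_D = ½ k_n V_ov² = 0.5 × 7.13 × 1.74² = 10.8 mA, giving V_DS = V_DD − I_D R_D = 3.19 − 10.8 × 0.0977 = 2.14 V.
V_DS = 2.14 V ≥ V_ov = 1.74 V, confirming saturation.

I_D = 10.8 mA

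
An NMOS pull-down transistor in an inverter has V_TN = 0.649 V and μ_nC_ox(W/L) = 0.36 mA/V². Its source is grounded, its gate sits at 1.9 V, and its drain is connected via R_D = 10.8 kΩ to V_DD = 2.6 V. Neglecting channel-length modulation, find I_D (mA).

V_GS = V_G = 1.9 V, so V_ov = 1.9 − 0.649 = 1.25 V.
Assume saturation: I_D = ½ k_n V_ov² = 0.5 × 0.36 × 1.25² = 0.282 mA, giving V_DS = V_DD − I_D R_D = 2.6 − 0.282 × 10.8 = -0.442 V.
But -0.442 V < V_ov = 1.25 V, so the device is actually in triode.
In triode I_D = k_n[V_ov V_DS − ½ V_DS²] and I_D = (V_DD − V_DS)/R_D. Equating: 1.94 V_DS² − 5.864 V_DS + 2.6 = 0, giving V_DS = 0.54 V (the root below V_ov).
I_D = (2.6 − 0.54) / 10.8 = 0.191 mA.

I_D = 0.191 mA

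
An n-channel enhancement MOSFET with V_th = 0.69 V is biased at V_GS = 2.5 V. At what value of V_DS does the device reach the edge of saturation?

V_DS,sat = 1.81 V

The boundary between triode and saturation is V_DS = V_GS − V_th = V_ov.
V_ov = 2.5 − 0.69 = 1.81 V.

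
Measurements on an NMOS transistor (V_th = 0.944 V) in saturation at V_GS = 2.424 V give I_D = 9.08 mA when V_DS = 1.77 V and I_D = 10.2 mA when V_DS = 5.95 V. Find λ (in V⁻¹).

With V_GS fixed, I_D ∝ (1 + λ V_DS) in saturation, so I_D2/I_D1 = (1 + λ V_DS2)/(1 + λ V_DS1).
10.2/9.08 = 1.123 = (1 + 5.95 λ)/(1 + 1.77 λ).
Solving: λ (I_D1 V_DS2 − I_D2 V_DS1) = I_D2 − I_D1, so λ = (10.2 − 9.08) / (9.08 × 5.95 − 10.2 × 1.77) = 1.12 / 36 = 0.0311 V⁻¹.

λ = 0.0311 V⁻¹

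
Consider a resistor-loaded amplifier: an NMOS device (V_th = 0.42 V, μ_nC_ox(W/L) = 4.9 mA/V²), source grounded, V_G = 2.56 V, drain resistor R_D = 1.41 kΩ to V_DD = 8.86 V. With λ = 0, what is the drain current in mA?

I_D = 5.82 mA

V_GS = V_G = 2.56 V, so V_ov = 2.56 − 0.42 = 2.14 V.
Assume saturation: I_D = ½ k_n V_ov² = 0.5 × 4.9 × 2.14² = 11.2 mA, giving V_DS = V_DD − I_D R_D = 8.86 − 11.2 × 1.41 = -6.96 V.
But -6.96 V < V_ov = 2.14 V, so the device is actually in triode.
In triode I_D = k_n[V_ov V_DS − ½ V_DS²] and I_D = (V_DD − V_DS)/R_D. Equating: 3.45 V_DS² − 15.79 V_DS + 8.86 = 0, giving V_DS = 0.655 V (the root below V_ov).
I_D = (8.86 − 0.655) / 1.41 = 5.82 mA.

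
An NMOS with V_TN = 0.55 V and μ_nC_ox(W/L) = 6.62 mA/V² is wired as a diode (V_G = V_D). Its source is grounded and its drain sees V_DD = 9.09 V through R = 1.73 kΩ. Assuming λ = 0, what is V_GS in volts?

V_GS = 1.69 V

With gate tied to drain, V_GS = V_DS ≥ V_GS − V_TN, so the device is in saturation.
KCL at the drain: ½ k_n (V_GS − V_TN)² = (V_DD − V_GS)/R.
Let x = V_GS − 0.55. Then 5.73 x² + x − 8.54 = 0, giving x = 1.14 V (positive root), so V_GS = 1.69 V.
I_D = (V_DD − V_GS)/R = (9.09 − 1.69) / 1.73 = 4.28 mA.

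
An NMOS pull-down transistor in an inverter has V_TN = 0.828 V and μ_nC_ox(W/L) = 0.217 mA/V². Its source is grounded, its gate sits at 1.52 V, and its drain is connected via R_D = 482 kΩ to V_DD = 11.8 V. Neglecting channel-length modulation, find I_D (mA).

I_D = 0.0241 mA

V_GS = V_G = 1.52 V, so V_ov = 1.52 − 0.828 = 0.692 V.
Assume saturation: I_D = ½ k_n V_ov² = 0.5 × 0.217 × 0.692² = 0.052 mA, giving V_DS = V_DD − I_D R_D = 11.8 − 0.052 × 482 = -13.2 V.
But -13.2 V < V_ov = 0.692 V, so the device is actually in triode.
In triode I_D = k_n[V_ov V_DS − ½ V_DS²] and I_D = (V_DD − V_DS)/R_D. Equating: 52.3 V_DS² − 73.38 V_DS + 11.8 = 0, giving V_DS = 0.185 V (the root below V_ov).
I_D = (11.8 − 0.185) / 482 = 0.0241 mA.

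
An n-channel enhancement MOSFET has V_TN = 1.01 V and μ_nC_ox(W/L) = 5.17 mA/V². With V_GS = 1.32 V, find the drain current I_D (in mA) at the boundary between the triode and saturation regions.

I_D = 0.248 mA

At the boundary V_DS = V_ov = V_GS − V_TN = 1.32 − 1.01 = 0.31 V.
I_D = ½ k_n V_ov² = 0.5 × 5.17 × 0.31² = 0.248 mA.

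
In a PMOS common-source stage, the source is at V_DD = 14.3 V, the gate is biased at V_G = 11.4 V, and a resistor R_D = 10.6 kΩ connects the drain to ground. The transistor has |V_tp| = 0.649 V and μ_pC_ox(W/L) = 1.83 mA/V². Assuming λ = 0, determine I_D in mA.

I_D = 1.32 mA

V_SG = V_DD − V_G = 14.3 − 11.4 = 2.9 V, so V_ov = 2.9 − 0.649 = 2.25 V.
Assume saturation: I_D = ½ k_p V_ov² = 0.5 × 1.83 × 2.25² = 4.64 mA, giving V_SD = V_DD − I_D R_D = 14.3 − 4.64 × 10.6 = -34.8 V.
But -34.8 V < V_ov = 2.25 V, so the device is actually in triode.
In triode I_D = k_p[V_ov V_SD − ½ V_SD²] and I_D = (V_DD − V_SD)/R_D. Equating: 9.7 V_SD² − 44.66 V_SD + 14.3 = 0, giving V_SD = 0.346 V (the root below V_ov).
I_D = (14.3 − 0.346) / 10.6 = 1.32 mA.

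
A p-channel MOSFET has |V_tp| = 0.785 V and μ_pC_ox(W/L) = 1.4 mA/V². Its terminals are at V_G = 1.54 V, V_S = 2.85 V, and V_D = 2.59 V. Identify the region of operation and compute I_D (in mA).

V_SG = V_S − V_G = 2.85 − 1.54 = 1.31 V; V_SD = V_S − V_D = 2.85 − 2.59 = 0.26 V.
V_ov = V_SG − |V_tp| = 1.31 − 0.785 = 0.525 V.
Since V_SD = 0.26 V < V_ov = 0.525 V, the device is in the triode region.
I_D = k_p [V_ov · V_SD − ½ V_SD²] = 1.4 × [0.525 × 0.26 − 0.5 × 0.26²] = 0.144 mA.

Triode; I_D = 0.144 mA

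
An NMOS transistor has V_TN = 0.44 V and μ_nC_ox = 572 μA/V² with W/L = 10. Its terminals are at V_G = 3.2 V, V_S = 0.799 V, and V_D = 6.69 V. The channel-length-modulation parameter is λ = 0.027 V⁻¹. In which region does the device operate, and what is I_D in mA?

V_GS = V_G − V_S = 3.2 − 0.799 = 2.4 V; V_DS = V_D − V_S = 6.69 − 0.799 = 5.89 V.
k_n = μ_nC_ox · (W/L) = 5.72 mA/V².
V_ov = V_GS − V_TN = 2.4 − 0.44 = 1.96 V.
Since V_DS = 5.89 V ≥ V_ov = 1.96 V, the device is in saturation.
I_D = ½ k_n V_ov² (1 + λ V_DS) = 0.5 × 5.72 × 1.96² × (1 + 0.027 × 5.89) = 12.7 mA.

Saturation; I_D = 12.7 mA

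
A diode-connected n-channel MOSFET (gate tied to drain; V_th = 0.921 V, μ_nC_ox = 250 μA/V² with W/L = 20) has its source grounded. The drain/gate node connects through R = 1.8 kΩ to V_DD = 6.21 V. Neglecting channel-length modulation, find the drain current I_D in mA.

I_D = 2.39 mA

With gate tied to drain, V_GS = V_DS ≥ V_GS − V_th, so the device is in saturation.
k_n = μ_nC_ox · (W/L) = 5 mA/V².
KCL at the drain: ½ k_n (V_GS − V_th)² = (V_DD − V_GS)/R.
Let x = V_GS − 0.921. Then 4.5 x² + x − 5.289 = 0, giving x = 0.979 V (positive root), so V_GS = 1.9 V.
I_D = (V_DD − V_GS)/R = (6.21 − 1.9) / 1.8 = 2.39 mA.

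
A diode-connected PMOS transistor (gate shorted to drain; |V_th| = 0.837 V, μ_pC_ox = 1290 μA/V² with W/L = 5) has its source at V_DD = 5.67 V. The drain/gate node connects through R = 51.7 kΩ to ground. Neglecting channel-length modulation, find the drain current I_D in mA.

With gate tied to drain, V_SG = V_SD ≥ V_SG − |V_th|, so the device is in saturation.
k_p = μ_pC_ox · (W/L) = 6.45 mA/V².
KCL at the drain: ½ k_p (V_SG − |V_th|)² = (V_DD − V_SG)/R.
Let x = V_SG − 0.837. Then 167 x² + x − 4.833 = 0, giving x = 0.167 V (positive root), so V_SG = 1 V.
I_D = (V_DD − V_SG)/R = (5.67 − 1) / 51.7 = 0.0902 mA.

I_D = 0.0902 mA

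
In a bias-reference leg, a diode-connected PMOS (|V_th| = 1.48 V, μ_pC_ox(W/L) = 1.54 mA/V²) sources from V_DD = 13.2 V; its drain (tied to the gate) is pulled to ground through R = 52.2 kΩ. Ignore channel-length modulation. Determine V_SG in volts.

V_SG = 2.01 V

With gate tied to drain, V_SG = V_SD ≥ V_SG − |V_th|, so the device is in saturation.
KCL at the drain: ½ k_p (V_SG − |V_th|)² = (V_DD − V_SG)/R.
Let x = V_SG − 1.48. Then 40.2 x² + x − 11.72 = 0, giving x = 0.528 V (positive root), so V_SG = 2.01 V.
I_D = (V_DD − V_SG)/R = (13.2 − 2.01) / 52.2 = 0.214 mA.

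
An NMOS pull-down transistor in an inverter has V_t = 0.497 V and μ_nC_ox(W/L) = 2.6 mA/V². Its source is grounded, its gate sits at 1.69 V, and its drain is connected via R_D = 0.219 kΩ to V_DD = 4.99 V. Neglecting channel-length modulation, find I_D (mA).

V_GS = V_G = 1.69 V, so V_ov = 1.69 − 0.497 = 1.19 V.
Assume saturation: I_D = ½ k_n V_ov² = 0.5 × 2.6 × 1.19² = 1.85 mA, giving V_DS = V_DD − I_D R_D = 4.99 − 1.85 × 0.219 = 4.58 V.
V_DS = 4.58 V ≥ V_ov = 1.19 V, confirming saturation.

I_D = 1.85 mA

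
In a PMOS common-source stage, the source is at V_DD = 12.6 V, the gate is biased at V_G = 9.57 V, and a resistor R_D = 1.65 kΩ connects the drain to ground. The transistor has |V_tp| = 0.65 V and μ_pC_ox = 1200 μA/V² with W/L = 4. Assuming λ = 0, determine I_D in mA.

V_SG = V_DD − V_G = 12.6 − 9.57 = 3.03 V, so V_ov = 3.03 − 0.65 = 2.38 V.
k_p = μ_pC_ox · (W/L) = 4.8 mA/V².
Assume saturation: I_D = ½ k_p V_ov² = 0.5 × 4.8 × 2.38² = 13.6 mA, giving V_SD = V_DD − I_D R_D = 12.6 − 13.6 × 1.65 = -9.83 V.
But -9.83 V < V_ov = 2.38 V, so the device is actually in triode.
In triode I_D = k_p[V_ov V_SD − ½ V_SD²] and I_D = (V_DD − V_SD)/R_D. Equating: 3.96 V_SD² − 19.85 V_SD + 12.6 = 0, giving V_SD = 0.746 V (the root below V_ov).
I_D = (12.6 − 0.746) / 1.65 = 7.18 mA.

I_D = 7.18 mA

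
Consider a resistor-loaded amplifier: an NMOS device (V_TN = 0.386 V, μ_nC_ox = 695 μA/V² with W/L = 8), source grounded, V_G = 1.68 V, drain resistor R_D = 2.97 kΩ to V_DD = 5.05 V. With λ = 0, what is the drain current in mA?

V_GS = V_G = 1.68 V, so V_ov = 1.68 − 0.386 = 1.29 V.
k_n = μ_nC_ox · (W/L) = 5.56 mA/V².
Assume saturation: I_D = ½ k_n V_ov² = 0.5 × 5.56 × 1.29² = 4.65 mA, giving V_DS = V_DD − I_D R_D = 5.05 − 4.65 × 2.97 = -8.78 V.
But -8.78 V < V_ov = 1.29 V, so the device is actually in triode.
In triode I_D = k_n[V_ov V_DS − ½ V_DS²] and I_D = (V_DD − V_DS)/R_D. Equating: 8.26 V_DS² − 22.37 V_DS + 5.05 = 0, giving V_DS = 0.249 V (the root below V_ov).
I_D = (5.05 − 0.249) / 2.97 = 1.62 mA.

I_D = 1.62 mA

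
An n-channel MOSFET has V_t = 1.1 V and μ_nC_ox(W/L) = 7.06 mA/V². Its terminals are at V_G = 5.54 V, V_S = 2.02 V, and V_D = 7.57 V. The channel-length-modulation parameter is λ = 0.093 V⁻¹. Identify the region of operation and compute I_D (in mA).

Saturation; I_D = 31.3 mA

V_GS = V_G − V_S = 5.54 − 2.02 = 3.52 V; V_DS = V_D − V_S = 7.57 − 2.02 = 5.55 V.
V_ov = V_GS − V_t = 3.52 − 1.1 = 2.42 V.
Since V_DS = 5.55 V ≥ V_ov = 2.42 V, the device is in saturation.
I_D = ½ k_n V_ov² (1 + λ V_DS) = 0.5 × 7.06 × 2.42² × (1 + 0.093 × 5.55) = 31.3 mA.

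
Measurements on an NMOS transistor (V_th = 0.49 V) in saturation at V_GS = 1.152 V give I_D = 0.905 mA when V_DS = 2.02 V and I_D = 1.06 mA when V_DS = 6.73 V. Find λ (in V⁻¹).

λ = 0.0392 V⁻¹

With V_GS fixed, I_D ∝ (1 + λ V_DS) in saturation, so I_D2/I_D1 = (1 + λ V_DS2)/(1 + λ V_DS1).
1.06/0.905 = 1.171 = (1 + 6.73 λ)/(1 + 2.02 λ).
Solving: λ (I_D1 V_DS2 − I_D2 V_DS1) = I_D2 − I_D1, so λ = (1.06 − 0.905) / (0.905 × 6.73 − 1.06 × 2.02) = 0.155 / 3.95 = 0.0392 V⁻¹.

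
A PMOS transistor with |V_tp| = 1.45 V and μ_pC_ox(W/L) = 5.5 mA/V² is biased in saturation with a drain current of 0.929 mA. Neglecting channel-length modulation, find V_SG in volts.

In saturation I_D = ½ k_p (V_SG − |V_tp|)², so V_SG − |V_tp| = √(2 I_D / k_p) = √(2 × 0.929 / 5.5) = 0.581 V.
V_SG = 1.45 + 0.581 = 2.03 V.

V_SG = 2.03 V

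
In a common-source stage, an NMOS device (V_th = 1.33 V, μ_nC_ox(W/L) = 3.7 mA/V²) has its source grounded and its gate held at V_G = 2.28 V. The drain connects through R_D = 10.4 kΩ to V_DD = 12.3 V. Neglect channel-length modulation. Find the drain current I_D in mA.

I_D = 1.14 mA

V_GS = V_G = 2.28 V, so V_ov = 2.28 − 1.33 = 0.95 V.
Assume saturation: I_D = ½ k_n V_ov² = 0.5 × 3.7 × 0.95² = 1.67 mA, giving V_DS = V_DD − I_D R_D = 12.3 − 1.67 × 10.4 = -5.06 V.
But -5.06 V < V_ov = 0.95 V, so the device is actually in triode.
In triode I_D = k_n[V_ov V_DS − ½ V_DS²] and I_D = (V_DD − V_DS)/R_D. Equating: 19.2 V_DS² − 37.56 V_DS + 12.3 = 0, giving V_DS = 0.416 V (the root below V_ov).
I_D = (12.3 − 0.416) / 10.4 = 1.14 mA.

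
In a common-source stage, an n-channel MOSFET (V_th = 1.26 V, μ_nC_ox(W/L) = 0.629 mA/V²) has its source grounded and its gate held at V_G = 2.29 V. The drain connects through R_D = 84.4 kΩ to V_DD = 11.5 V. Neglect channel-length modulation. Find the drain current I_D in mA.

I_D = 0.134 mA

V_GS = V_G = 2.29 V, so V_ov = 2.29 − 1.26 = 1.03 V.
Assume saturation: I_D = ½ k_n V_ov² = 0.5 × 0.629 × 1.03² = 0.334 mA, giving V_DS = V_DD − I_D R_D = 11.5 − 0.334 × 84.4 = -16.7 V.
But -16.7 V < V_ov = 1.03 V, so the device is actually in triode.
In triode I_D = k_n[V_ov V_DS − ½ V_DS²] and I_D = (V_DD − V_DS)/R_D. Equating: 26.5 V_DS² − 55.68 V_DS + 11.5 = 0, giving V_DS = 0.232 V (the root below V_ov).
I_D = (11.5 − 0.232) / 84.4 = 0.134 mA.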